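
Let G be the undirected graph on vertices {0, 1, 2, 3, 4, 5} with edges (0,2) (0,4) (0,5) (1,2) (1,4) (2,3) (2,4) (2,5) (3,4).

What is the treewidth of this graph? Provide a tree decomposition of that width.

The largest bag has 3 vertices, giving width 2; this decomposition certifies tw(G) ≤ 2. For the lower bound, the 3 vertices {0, 2, 4} are pairwise adjacent, and any tree decomposition puts a clique entirely inside one bag — forcing width ≥ 2. The upper and lower bounds meet at 2, so that is the treewidth.

Treewidth 2.
One such decomposition:
Bags: B1 = {0, 2, 4}  B2 = {1, 2, 4}  B3 = {2, 3, 4}  B4 = {0, 2, 5}
Tree: B1–B2, B1–B3, B1–B4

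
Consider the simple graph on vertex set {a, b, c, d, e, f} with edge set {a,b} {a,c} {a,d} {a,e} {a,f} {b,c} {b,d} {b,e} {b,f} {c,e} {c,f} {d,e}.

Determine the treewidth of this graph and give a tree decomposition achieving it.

Treewidth 3.
One optimal decomposition is:
Bags: B1 = {a, b, c, e}  B2 = {a, b, d, e}  B3 = {a, b, c, f}
Tree: B1–B2, B1–B3

The largest bag has 4 vertices, giving width 3; this decomposition certifies tw(G) ≤ 3. Conversely, {a, b, d, e} is a clique of size 4, and the vertices of any clique must share a bag in every tree decomposition; so some bag has ≥ 4 vertices and tw(G) ≥ 3. The upper and lower bounds meet at 3, so that is the treewidth.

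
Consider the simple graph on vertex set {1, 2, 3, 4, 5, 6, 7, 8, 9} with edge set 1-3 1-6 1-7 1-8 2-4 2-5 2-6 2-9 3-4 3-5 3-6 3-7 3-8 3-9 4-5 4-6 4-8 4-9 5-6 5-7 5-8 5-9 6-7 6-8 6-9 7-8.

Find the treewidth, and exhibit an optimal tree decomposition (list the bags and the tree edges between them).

Treewidth 4.
One optimal decomposition is:
Bags: B1 = {3, 5, 6, 7, 8}  B2 = {1, 3, 6, 7, 8}  B3 = {3, 4, 5, 6, 8}  B4 = {3, 4, 5, 6, 9}  B5 = {2, 4, 5, 6, 9}
Tree: B1–B2, B1–B3, B3–B4, B4–B5

The largest bag has 5 vertices, giving width 4; this decomposition certifies tw(G) ≤ 4. On the other hand G contains the 5-clique {2, 4, 5, 6, 9}. A clique must lie in a single bag of any decomposition, so no decomposition can have width below 4. The upper and lower bounds meet at 4, so that is the treewidth.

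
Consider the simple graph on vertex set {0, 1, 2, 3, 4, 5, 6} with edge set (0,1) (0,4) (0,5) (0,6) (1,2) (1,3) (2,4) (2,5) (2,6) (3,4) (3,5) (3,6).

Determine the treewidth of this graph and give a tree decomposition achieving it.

Every bag has size at most 4, so the width is 4 − 1 = 3 and tw(G) ≤ 3. For the lower bound: the 4 vertex sets {2,6}, {1,3}, {0}, {4} are disjoint, each induces a connected subgraph, and every pair is joined by at least one edge of G. Contracting each set to a single vertex therefore yields K_{4} as a minor, and since treewidth is minor-monotone, tw(G) ≥ tw(K_{4}) = 3. The upper and lower bounds meet at 3, so that is the treewidth.

Treewidth 3.
Bags: B1 = {0, 2, 3, 6}  B2 = {0, 1, 2, 3}  B3 = {0, 2, 3, 4}  B4 = {0, 2, 3, 5}
Tree: B1–B2, B2–B3, B3–B4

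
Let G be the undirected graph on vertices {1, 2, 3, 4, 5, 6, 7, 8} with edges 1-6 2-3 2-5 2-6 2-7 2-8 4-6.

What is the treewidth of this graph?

1

A width-1 tree decomposition is:
Bags: B1 = {2, 5}  B2 = {2, 6}  B3 = {2, 8}  B4 = {1, 6}  B5 = {4, 6}  B6 = {2, 3}  B7 = {2, 7}
Tree: B1–B2, B1–B3, B2–B4, B2–B5, B2–B6, B1–B7
The largest bag has 2 vertices, giving width 1; this decomposition certifies tw(G) ≤ 1. Any graph with an edge has treewidth ≥ 1, and G has the edge 2–5. Hence tw(G) = 1 exactly.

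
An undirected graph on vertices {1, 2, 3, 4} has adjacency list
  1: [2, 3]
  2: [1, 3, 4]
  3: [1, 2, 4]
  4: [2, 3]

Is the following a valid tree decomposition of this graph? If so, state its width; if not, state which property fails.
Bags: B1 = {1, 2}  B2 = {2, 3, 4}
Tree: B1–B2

No — edge (3,1) lies in no bag.

A tree decomposition must satisfy three properties: every vertex lies in some bag; for every edge, both endpoints lie together in some bag; and for every vertex, the bags containing it form a connected subtree. Here edge (3,1) lies in no bag, so the decomposition is invalid.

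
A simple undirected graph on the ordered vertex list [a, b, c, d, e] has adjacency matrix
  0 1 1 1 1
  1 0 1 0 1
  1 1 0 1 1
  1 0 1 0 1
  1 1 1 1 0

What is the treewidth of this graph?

3

A width-3 tree decomposition is:
Bags: B1 = {a, c, d, e}  B2 = {a, b, c, e}
Tree: B1–B2
The largest bag has 4 vertices, giving width 3; this decomposition certifies tw(G) ≤ 3. Conversely, {a, c, d, e} is a clique of size 4, and the vertices of any clique must share a bag in every tree decomposition; so some bag has ≥ 4 vertices and tw(G) ≥ 3. Therefore the treewidth is 3.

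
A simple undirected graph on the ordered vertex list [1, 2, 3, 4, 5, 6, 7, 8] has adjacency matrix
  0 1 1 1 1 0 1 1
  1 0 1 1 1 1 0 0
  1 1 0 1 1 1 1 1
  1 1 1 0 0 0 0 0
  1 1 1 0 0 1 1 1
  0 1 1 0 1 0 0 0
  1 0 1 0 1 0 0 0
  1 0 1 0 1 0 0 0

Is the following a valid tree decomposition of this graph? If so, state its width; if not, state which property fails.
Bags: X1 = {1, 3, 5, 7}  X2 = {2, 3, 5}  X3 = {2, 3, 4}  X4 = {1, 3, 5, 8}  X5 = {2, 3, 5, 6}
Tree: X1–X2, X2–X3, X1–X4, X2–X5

No — edge (1,2) lies in no bag.

A tree decomposition must satisfy three properties: every vertex lies in some bag; for every edge, both endpoints lie together in some bag; and for every vertex, the bags containing it form a connected subtree. Here edge (1,2) lies in no bag, so the decomposition is invalid.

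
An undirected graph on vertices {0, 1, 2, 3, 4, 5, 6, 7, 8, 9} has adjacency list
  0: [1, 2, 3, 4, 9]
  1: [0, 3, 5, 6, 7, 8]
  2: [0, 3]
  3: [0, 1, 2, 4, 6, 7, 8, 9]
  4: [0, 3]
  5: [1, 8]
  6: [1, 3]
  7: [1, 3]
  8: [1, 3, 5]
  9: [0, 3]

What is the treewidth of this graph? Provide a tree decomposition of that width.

Treewidth 2.
One optimal decomposition is:
Bags: B1 = {1, 3, 8}  B2 = {0, 1, 3}  B3 = {0, 2, 3}  B4 = {1, 3, 6}  B5 = {0, 3, 9}  B6 = {0, 3, 4}  B7 = {1, 3, 7}  B8 = {1, 5, 8}
Tree: B1–B2, B2–B3, B2–B4, B3–B5, B2–B6, B1–B7, B1–B8

The largest bag has 3 vertices, giving width 2; this decomposition certifies tw(G) ≤ 2. Conversely, {0, 1, 3} is a clique of size 3, and the vertices of any clique must share a bag in every tree decomposition; so some bag has ≥ 3 vertices and tw(G) ≥ 2. The upper and lower bounds meet at 2, so that is the treewidth.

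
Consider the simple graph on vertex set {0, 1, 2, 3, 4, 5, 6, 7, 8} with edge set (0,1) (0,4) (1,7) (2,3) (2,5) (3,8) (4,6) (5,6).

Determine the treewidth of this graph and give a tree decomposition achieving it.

Each bag holds 2 vertices, so the decomposition has width 1, which upper-bounds the treewidth. Since G has at least one edge (e.g. 7–1), it is not an edgeless graph, so tw(G) ≥ 1. Hence tw(G) = 1 exactly.

Treewidth 1.
Bags: B1 = {1, 7}  B2 = {0, 1}  B3 = {0, 4}  B4 = {4, 6}  B5 = {5, 6}  B6 = {2, 5}  B7 = {2, 3}  B8 = {3, 8}
Tree: B1–B2, B2–B3, B3–B4, B4–B5, B5–B6, B6–B7, B7–B8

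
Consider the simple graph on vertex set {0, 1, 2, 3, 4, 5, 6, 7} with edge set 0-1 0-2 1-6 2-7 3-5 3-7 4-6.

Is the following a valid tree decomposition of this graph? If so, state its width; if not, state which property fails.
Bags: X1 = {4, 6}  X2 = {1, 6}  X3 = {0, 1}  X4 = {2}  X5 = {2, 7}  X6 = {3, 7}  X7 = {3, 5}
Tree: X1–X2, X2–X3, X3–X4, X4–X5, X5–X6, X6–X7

No — edge (0,2) lies in no bag.

A tree decomposition must satisfy three properties: every vertex lies in some bag; for every edge, both endpoints lie together in some bag; and for every vertex, the bags containing it form a connected subtree. Here edge (0,2) lies in no bag, so the decomposition is invalid.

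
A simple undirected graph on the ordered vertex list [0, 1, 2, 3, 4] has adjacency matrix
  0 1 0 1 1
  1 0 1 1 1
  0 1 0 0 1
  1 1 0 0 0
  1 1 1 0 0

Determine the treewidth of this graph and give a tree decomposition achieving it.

Each bag holds 3 vertices, so the decomposition has width 2, which upper-bounds the treewidth. On the other hand G contains the 3-clique {0, 1, 3}. A clique must lie in a single bag of any decomposition, so no decomposition can have width below 2. The upper and lower bounds meet at 2, so that is the treewidth.

Treewidth 2.
One optimal decomposition is:
Bags: B1 = {0, 1, 3}  B2 = {0, 1, 4}  B3 = {1, 2, 4}
Tree: B1–B2, B2–B3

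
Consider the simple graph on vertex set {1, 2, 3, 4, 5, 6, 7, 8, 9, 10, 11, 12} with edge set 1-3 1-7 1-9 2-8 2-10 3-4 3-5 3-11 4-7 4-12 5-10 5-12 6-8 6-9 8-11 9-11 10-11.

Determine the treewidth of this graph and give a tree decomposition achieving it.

Treewidth 3.
One such decomposition:
Bags: B1 = {4, 5, 7, 12}  B2 = {3, 4, 5, 7}  B3 = {1, 3, 5, 7}  B4 = {1, 3, 5, 10}  B5 = {1, 3, 10, 11}  B6 = {1, 9, 10, 11}  B7 = {2, 9, 10, 11}  B8 = {2, 8, 9, 11}  B9 = {2, 6, 8, 9}
Tree: B1–B2, B2–B3, B3–B4, B4–B5, B5–B6, B6–B7, B7–B8, B8–B9

Each bag holds 4 vertices, so the decomposition has width 3, which upper-bounds the treewidth. For the lower bound: the 4 vertex sets {4,7,12}, {5}, {3}, {1,9,10,11} are disjoint, each induces a connected subgraph, and every pair is joined by at least one edge of G. Contracting each set to a single vertex therefore yields K_{4} as a minor, and since treewidth is minor-monotone, tw(G) ≥ tw(K_{4}) = 3. Therefore the treewidth is 3.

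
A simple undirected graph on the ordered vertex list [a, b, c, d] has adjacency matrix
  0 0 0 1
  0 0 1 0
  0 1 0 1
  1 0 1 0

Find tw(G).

A width-1 tree decomposition is:
Bags: B1 = {c, d}  B2 = {a, d}  B3 = {b, c}
Tree: B1–B2, B1–B3
Each bag holds 2 vertices, so the decomposition has width 1, which upper-bounds the treewidth. Since G has at least one edge (e.g. d–c), it is not an edgeless graph, so tw(G) ≥ 1. Therefore the treewidth is 1.

1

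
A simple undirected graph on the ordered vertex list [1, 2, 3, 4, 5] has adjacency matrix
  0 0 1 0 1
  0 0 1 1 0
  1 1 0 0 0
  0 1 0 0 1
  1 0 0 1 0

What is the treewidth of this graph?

A width-2 tree decomposition is:
Bags: B1 = {2, 4, 5}  B2 = {1, 2, 5}  B3 = {1, 2, 3}
Tree: B1–B2, B2–B3
Every bag has size at most 3, so the width is 3 − 1 = 2 and tw(G) ≤ 2. Since 2–4–5–1–3–2 is a cycle in G, G is not acyclic. Forests are exactly the graphs of treewidth ≤ 1, so tw(G) ≥ 2. Hence tw(G) = 2 exactly.

2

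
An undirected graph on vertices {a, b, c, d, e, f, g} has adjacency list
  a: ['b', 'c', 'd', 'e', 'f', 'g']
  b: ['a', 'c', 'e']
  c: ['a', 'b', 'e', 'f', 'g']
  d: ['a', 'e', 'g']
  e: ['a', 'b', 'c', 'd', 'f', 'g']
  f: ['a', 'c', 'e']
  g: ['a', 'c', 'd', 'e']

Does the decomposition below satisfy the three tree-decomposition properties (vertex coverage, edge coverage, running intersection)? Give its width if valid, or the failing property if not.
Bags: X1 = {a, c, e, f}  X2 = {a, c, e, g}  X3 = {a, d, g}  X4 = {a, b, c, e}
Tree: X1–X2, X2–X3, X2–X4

No — edge (e,d) lies in no bag.

A tree decomposition must satisfy three properties: every vertex lies in some bag; for every edge, both endpoints lie together in some bag; and for every vertex, the bags containing it form a connected subtree. Here edge (e,d) lies in no bag, so the decomposition is invalid.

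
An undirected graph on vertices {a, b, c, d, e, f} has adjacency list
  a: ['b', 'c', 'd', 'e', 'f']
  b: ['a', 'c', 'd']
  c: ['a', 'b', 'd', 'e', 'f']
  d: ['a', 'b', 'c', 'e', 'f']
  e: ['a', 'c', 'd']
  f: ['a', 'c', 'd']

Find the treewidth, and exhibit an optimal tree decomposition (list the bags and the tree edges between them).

The largest bag has 4 vertices, giving width 3; this decomposition certifies tw(G) ≤ 3. For the lower bound, the 4 vertices {a, c, d, e} are pairwise adjacent, and any tree decomposition puts a clique entirely inside one bag — forcing width ≥ 3. Therefore the treewidth is 3.

Treewidth 3.
One such decomposition:
Bags: B1 = {a, c, d, e}  B2 = {a, c, d, f}  B3 = {a, b, c, d}
Tree: B1–B2, B2–B3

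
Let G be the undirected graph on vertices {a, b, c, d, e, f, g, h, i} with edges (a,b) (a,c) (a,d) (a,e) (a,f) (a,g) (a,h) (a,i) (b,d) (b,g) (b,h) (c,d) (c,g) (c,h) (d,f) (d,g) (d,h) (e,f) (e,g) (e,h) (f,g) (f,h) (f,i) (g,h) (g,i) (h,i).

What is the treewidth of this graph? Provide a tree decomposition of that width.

The largest bag has 5 vertices, giving width 4; this decomposition certifies tw(G) ≤ 4. On the other hand G contains the 5-clique {a, c, d, g, h}. A clique must lie in a single bag of any decomposition, so no decomposition can have width below 4. Hence tw(G) = 4 exactly.

Treewidth 4.
One such decomposition:
Bags: B1 = {a, d, f, g, h}  B2 = {a, e, f, g, h}  B3 = {a, c, d, g, h}  B4 = {a, f, g, h, i}  B5 = {a, b, d, g, h}
Tree: B1–B2, B1–B3, B1–B4, B1–B5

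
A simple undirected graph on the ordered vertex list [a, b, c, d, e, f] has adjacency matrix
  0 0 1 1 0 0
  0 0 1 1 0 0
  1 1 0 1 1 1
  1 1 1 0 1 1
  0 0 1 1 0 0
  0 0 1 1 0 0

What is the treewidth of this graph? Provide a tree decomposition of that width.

Treewidth 2.
One optimal decomposition is:
Bags: B1 = {a, c, d}  B2 = {c, d, f}  B3 = {c, d, e}  B4 = {b, c, d}
Tree: B1–B2, B2–B3, B2–B4

Each bag holds 3 vertices, so the decomposition has width 2, which upper-bounds the treewidth. On the other hand G contains the 3-clique {c, d, e}. A clique must lie in a single bag of any decomposition, so no decomposition can have width below 2. Combining the bounds, tw(G) = 2.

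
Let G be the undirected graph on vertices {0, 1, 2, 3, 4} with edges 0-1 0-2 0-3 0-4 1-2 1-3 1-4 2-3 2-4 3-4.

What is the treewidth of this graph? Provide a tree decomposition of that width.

Treewidth 4.
One such decomposition:
Bags: B1 = {0, 1, 2, 3, 4}
Tree: (single bag)

A single bag containing all 5 vertices is trivially a valid decomposition of width 4. Conversely, {0, 1, 2, 3, 4} is a clique of size 5, and the vertices of any clique must share a bag in every tree decomposition; so some bag has ≥ 5 vertices and tw(G) ≥ 4. Hence tw(G) = 4 exactly.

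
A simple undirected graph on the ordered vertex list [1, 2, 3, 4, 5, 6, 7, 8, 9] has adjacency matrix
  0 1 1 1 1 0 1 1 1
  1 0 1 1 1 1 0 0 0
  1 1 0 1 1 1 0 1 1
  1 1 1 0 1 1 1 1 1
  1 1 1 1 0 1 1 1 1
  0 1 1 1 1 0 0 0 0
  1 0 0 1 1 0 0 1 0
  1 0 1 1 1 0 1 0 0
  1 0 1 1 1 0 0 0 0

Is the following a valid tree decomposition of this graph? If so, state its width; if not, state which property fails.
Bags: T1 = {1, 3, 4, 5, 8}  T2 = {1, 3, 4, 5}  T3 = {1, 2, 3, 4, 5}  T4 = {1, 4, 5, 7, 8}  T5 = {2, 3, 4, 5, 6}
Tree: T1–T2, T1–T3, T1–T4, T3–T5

A tree decomposition must satisfy three properties: every vertex lies in some bag; for every edge, both endpoints lie together in some bag; and for every vertex, the bags containing it form a connected subtree. Here vertex 9 appears in no bag, so the decomposition is invalid.

No — vertex 9 appears in no bag.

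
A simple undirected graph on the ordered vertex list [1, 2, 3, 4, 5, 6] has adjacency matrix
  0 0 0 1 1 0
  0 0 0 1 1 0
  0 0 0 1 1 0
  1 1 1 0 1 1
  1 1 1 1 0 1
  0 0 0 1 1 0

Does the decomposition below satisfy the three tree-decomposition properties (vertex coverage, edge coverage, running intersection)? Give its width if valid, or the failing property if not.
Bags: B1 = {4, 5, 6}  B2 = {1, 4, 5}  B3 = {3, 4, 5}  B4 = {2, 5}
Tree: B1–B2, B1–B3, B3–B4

A tree decomposition must satisfy three properties: every vertex lies in some bag; for every edge, both endpoints lie together in some bag; and for every vertex, the bags containing it form a connected subtree. Here edge (4,2) lies in no bag, so the decomposition is invalid.

No — edge (4,2) lies in no bag.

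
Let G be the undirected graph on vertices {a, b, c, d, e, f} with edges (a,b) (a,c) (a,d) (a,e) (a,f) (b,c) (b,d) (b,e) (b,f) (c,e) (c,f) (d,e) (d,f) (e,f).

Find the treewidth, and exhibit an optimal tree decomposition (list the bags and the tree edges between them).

Treewidth 4.
Bags: B1 = {a, b, d, e, f}  B2 = {a, b, c, e, f}
Tree: B1–B2

The largest bag has 5 vertices, giving width 4; this decomposition certifies tw(G) ≤ 4. For the lower bound, the 5 vertices {a, b, d, e, f} are pairwise adjacent, and any tree decomposition puts a clique entirely inside one bag — forcing width ≥ 4. Combining the bounds, tw(G) = 4.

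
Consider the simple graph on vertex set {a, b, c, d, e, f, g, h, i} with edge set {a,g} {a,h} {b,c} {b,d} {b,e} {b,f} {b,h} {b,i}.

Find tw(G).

A width-1 tree decomposition is:
Bags: B1 = {b, h}  B2 = {b, d}  B3 = {b, e}  B4 = {a, h}  B5 = {b, i}  B6 = {a, g}  B7 = {b, f}  B8 = {b, c}
Tree: B1–B2, B2–B3, B1–B4, B2–B5, B4–B6, B5–B7, B5–B8
Each bag holds 2 vertices, so the decomposition has width 1, which upper-bounds the treewidth. G has an edge, so its treewidth is at least 1. The upper and lower bounds meet at 1, so that is the treewidth.

1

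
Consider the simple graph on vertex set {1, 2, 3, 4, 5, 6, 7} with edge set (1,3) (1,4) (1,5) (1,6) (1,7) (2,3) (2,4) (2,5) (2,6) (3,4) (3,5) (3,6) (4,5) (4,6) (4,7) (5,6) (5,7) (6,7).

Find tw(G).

4

A width-4 tree decomposition is:
Bags: B1 = {1, 4, 5, 6, 7}  B2 = {1, 3, 4, 5, 6}  B3 = {2, 3, 4, 5, 6}
Tree: B1–B2, B2–B3
Every bag has size at most 5, so the width is 5 − 1 = 4 and tw(G) ≤ 4. For the lower bound, the 5 vertices {1, 3, 4, 5, 6} are pairwise adjacent, and any tree decomposition puts a clique entirely inside one bag — forcing width ≥ 4. Combining the bounds, tw(G) = 4.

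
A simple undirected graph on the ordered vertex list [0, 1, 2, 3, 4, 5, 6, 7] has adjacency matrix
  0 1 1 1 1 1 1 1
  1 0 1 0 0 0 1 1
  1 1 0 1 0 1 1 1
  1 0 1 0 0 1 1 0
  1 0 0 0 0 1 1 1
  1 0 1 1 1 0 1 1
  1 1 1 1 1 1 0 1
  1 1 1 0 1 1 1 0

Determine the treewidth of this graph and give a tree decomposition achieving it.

Treewidth 4.
One optimal decomposition is:
Bags: B1 = {0, 2, 5, 6, 7}  B2 = {0, 1, 2, 6, 7}  B3 = {0, 2, 3, 5, 6}  B4 = {0, 4, 5, 6, 7}
Tree: B1–B2, B1–B3, B1–B4

Every bag has size at most 5, so the width is 5 − 1 = 4 and tw(G) ≤ 4. For the lower bound, the 5 vertices {0, 1, 2, 6, 7} are pairwise adjacent, and any tree decomposition puts a clique entirely inside one bag — forcing width ≥ 4. Therefore the treewidth is 4.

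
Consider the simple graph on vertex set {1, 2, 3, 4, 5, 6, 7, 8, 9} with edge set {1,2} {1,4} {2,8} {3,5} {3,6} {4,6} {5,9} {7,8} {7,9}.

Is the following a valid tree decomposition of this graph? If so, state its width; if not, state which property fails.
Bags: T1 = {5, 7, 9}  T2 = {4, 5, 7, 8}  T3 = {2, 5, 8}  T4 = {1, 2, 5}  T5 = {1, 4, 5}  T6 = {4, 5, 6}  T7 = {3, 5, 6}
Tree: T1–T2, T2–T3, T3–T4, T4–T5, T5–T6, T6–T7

No — bags containing vertex 4 are not connected in the tree.

A tree decomposition must satisfy three properties: every vertex lies in some bag; for every edge, both endpoints lie together in some bag; and for every vertex, the bags containing it form a connected subtree. Here bags containing vertex 4 are not connected in the tree, so the decomposition is invalid.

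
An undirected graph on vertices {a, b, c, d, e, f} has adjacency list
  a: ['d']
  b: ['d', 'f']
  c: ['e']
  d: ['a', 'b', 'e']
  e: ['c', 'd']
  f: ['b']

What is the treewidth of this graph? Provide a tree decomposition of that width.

Treewidth 1.
One such decomposition:
Bags: B1 = {c, e}  B2 = {d, e}  B3 = {a, d}  B4 = {b, d}  B5 = {b, f}
Tree: B1–B2, B2–B3, B3–B4, B4–B5

Each bag holds 2 vertices, so the decomposition has width 1, which upper-bounds the treewidth. Since G has at least one edge (e.g. c–e), it is not an edgeless graph, so tw(G) ≥ 1. Combining the bounds, tw(G) = 1.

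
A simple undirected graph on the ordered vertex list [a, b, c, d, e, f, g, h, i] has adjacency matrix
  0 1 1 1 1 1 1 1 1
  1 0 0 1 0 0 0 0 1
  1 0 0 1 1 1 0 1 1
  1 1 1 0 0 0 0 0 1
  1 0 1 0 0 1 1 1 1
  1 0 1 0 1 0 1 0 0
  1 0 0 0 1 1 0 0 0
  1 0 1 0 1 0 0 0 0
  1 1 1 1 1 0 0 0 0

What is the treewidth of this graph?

3

A width-3 tree decomposition is:
Bags: B1 = {a, c, e, f}  B2 = {a, c, e, h}  B3 = {a, c, e, i}  B4 = {a, c, d, i}  B5 = {a, b, d, i}  B6 = {a, e, f, g}
Tree: B1–B2, B2–B3, B3–B4, B4–B5, B1–B6
Every bag has size at most 4, so the width is 4 − 1 = 3 and tw(G) ≤ 3. For the lower bound, the 4 vertices {a, e, f, g} are pairwise adjacent, and any tree decomposition puts a clique entirely inside one bag — forcing width ≥ 3. Therefore the treewidth is 3.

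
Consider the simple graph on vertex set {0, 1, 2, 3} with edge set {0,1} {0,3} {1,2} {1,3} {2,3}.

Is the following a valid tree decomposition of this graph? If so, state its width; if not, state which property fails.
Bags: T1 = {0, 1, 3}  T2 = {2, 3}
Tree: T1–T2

No — edge (1,2) lies in no bag.

A tree decomposition must satisfy three properties: every vertex lies in some bag; for every edge, both endpoints lie together in some bag; and for every vertex, the bags containing it form a connected subtree. Here edge (1,2) lies in no bag, so the decomposition is invalid.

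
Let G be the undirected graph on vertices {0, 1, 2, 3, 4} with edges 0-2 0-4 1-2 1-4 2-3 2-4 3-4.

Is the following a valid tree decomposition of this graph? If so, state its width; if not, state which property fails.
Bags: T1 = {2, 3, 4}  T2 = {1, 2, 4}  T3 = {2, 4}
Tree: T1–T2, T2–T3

A tree decomposition must satisfy three properties: every vertex lies in some bag; for every edge, both endpoints lie together in some bag; and for every vertex, the bags containing it form a connected subtree. Here vertex 0 appears in no bag, so the decomposition is invalid.

No — vertex 0 appears in no bag.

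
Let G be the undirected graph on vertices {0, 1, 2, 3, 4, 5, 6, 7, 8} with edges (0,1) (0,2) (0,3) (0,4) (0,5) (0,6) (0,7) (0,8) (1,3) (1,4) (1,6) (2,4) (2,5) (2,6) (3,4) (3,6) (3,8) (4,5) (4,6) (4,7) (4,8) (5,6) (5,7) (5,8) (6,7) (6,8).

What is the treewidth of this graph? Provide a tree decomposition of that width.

The largest bag has 5 vertices, giving width 4; this decomposition certifies tw(G) ≤ 4. Conversely, {0, 1, 3, 4, 6} is a clique of size 5, and the vertices of any clique must share a bag in every tree decomposition; so some bag has ≥ 5 vertices and tw(G) ≥ 4. Therefore the treewidth is 4.

Treewidth 4.
One such decomposition:
Bags: B1 = {0, 2, 4, 5, 6}  B2 = {0, 4, 5, 6, 8}  B3 = {0, 3, 4, 6, 8}  B4 = {0, 4, 5, 6, 7}  B5 = {0, 1, 3, 4, 6}
Tree: B1–B2, B2–B3, B2–B4, B3–B5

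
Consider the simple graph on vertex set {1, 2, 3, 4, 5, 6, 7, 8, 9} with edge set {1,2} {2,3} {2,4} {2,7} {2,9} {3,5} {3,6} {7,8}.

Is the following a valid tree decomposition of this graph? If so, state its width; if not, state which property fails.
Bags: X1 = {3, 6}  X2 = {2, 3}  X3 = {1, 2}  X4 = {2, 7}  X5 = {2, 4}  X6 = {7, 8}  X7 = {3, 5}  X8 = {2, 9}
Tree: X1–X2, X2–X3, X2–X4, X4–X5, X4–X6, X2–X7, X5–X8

Yes; width 1.

Checking the three conditions: (i) the bags cover all of {1, 2, 3, 4, 5, 6, 7, 8, 9}; (ii) for each edge, some bag contains both endpoints; (iii) the bags containing any fixed vertex form a subtree. All hold, so the decomposition is valid with width 2 − 1 = 1.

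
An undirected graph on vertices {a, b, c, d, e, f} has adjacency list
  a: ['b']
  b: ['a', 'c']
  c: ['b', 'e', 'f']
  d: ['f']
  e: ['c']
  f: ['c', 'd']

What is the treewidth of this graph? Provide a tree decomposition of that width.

Treewidth 1.
One optimal decomposition is:
Bags: B1 = {b, c}  B2 = {c, f}  B3 = {d, f}  B4 = {c, e}  B5 = {a, b}
Tree: B1–B2, B2–B3, B1–B4, B1–B5

The largest bag has 2 vertices, giving width 1; this decomposition certifies tw(G) ≤ 1. G has an edge, so its treewidth is at least 1. The upper and lower bounds meet at 1, so that is the treewidth.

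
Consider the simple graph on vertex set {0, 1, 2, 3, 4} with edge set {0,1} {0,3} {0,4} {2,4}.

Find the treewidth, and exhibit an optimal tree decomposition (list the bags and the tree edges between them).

Treewidth 1.
One such decomposition:
Bags: B1 = {0, 3}  B2 = {0, 4}  B3 = {2, 4}  B4 = {0, 1}
Tree: B1–B2, B2–B3, B1–B4

The largest bag has 2 vertices, giving width 1; this decomposition certifies tw(G) ≤ 1. Since G has at least one edge (e.g. 0–3), it is not an edgeless graph, so tw(G) ≥ 1. Therefore the treewidth is 1.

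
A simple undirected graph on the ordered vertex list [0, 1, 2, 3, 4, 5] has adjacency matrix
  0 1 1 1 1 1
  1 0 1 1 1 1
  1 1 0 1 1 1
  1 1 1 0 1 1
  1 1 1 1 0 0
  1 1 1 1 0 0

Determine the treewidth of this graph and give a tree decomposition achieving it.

Treewidth 4.
One optimal decomposition is:
Bags: B1 = {0, 1, 2, 3, 4}  B2 = {0, 1, 2, 3, 5}
Tree: B1–B2

Each bag holds 5 vertices, so the decomposition has width 4, which upper-bounds the treewidth. Conversely, {0, 1, 2, 3, 4} is a clique of size 5, and the vertices of any clique must share a bag in every tree decomposition; so some bag has ≥ 5 vertices and tw(G) ≥ 4. The upper and lower bounds meet at 4, so that is the treewidth.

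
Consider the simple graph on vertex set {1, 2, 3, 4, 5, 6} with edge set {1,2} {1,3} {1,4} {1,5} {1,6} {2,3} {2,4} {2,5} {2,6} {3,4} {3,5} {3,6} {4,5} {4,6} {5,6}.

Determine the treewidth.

A width-5 tree decomposition is:
Bags: B1 = {1, 2, 3, 4, 5, 6}
Tree: (single bag)
With just one bag of size 6, the width is 6 − 1 = 5, so tw(G) ≤ 5. For the lower bound, the 6 vertices {1, 2, 3, 4, 5, 6} are pairwise adjacent, and any tree decomposition puts a clique entirely inside one bag — forcing width ≥ 5. Hence tw(G) = 5 exactly.

5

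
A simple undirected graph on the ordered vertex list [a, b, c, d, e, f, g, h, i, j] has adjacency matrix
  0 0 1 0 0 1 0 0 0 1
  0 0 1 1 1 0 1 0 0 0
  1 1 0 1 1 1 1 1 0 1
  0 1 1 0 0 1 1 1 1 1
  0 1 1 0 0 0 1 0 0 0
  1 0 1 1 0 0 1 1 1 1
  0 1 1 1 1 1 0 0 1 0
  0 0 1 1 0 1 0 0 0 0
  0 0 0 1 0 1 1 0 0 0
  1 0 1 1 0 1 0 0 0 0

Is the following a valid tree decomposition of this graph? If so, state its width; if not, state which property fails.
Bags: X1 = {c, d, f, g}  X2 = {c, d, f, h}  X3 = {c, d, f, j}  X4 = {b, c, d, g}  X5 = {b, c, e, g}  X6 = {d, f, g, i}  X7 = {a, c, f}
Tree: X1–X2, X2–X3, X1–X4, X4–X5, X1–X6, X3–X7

No — edge (j,a) lies in no bag.

A tree decomposition must satisfy three properties: every vertex lies in some bag; for every edge, both endpoints lie together in some bag; and for every vertex, the bags containing it form a connected subtree. Here edge (j,a) lies in no bag, so the decomposition is invalid.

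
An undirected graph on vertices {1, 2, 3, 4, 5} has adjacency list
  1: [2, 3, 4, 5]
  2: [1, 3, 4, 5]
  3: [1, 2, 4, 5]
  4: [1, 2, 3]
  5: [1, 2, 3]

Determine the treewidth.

A width-3 tree decomposition is:
Bags: B1 = {1, 2, 3, 4}  B2 = {1, 2, 3, 5}
Tree: B1–B2
Each bag holds 4 vertices, so the decomposition has width 3, which upper-bounds the treewidth. On the other hand G contains the 4-clique {1, 2, 3, 4}. A clique must lie in a single bag of any decomposition, so no decomposition can have width below 3. Hence tw(G) = 3 exactly.

3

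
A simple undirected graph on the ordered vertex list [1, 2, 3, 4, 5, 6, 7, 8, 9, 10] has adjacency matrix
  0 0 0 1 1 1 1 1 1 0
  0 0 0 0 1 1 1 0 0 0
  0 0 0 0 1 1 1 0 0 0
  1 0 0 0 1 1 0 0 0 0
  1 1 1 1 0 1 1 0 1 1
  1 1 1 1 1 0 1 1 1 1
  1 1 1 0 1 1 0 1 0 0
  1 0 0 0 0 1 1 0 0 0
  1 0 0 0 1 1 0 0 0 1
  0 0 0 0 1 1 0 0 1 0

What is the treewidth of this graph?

A width-3 tree decomposition is:
Bags: B1 = {1, 5, 6, 7}  B2 = {3, 5, 6, 7}  B3 = {1, 4, 5, 6}  B4 = {1, 5, 6, 9}  B5 = {1, 6, 7, 8}  B6 = {2, 5, 6, 7}  B7 = {5, 6, 9, 10}
Tree: B1–B2, B1–B3, B1–B4, B1–B5, B2–B6, B4–B7
Every bag has size at most 4, so the width is 4 − 1 = 3 and tw(G) ≤ 3. For the lower bound, the 4 vertices {1, 6, 7, 8} are pairwise adjacent, and any tree decomposition puts a clique entirely inside one bag — forcing width ≥ 3. The upper and lower bounds meet at 3, so that is the treewidth.

3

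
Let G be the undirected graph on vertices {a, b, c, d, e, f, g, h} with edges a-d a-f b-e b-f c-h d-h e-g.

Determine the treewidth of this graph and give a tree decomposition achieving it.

Treewidth 1.
One optimal decomposition is:
Bags: B1 = {e, g}  B2 = {b, e}  B3 = {b, f}  B4 = {a, f}  B5 = {a, d}  B6 = {d, h}  B7 = {c, h}
Tree: B1–B2, B2–B3, B3–B4, B4–B5, B5–B6, B6–B7

Each bag holds 2 vertices, so the decomposition has width 1, which upper-bounds the treewidth. Any graph with an edge has treewidth ≥ 1, and G has the edge g–e. The upper and lower bounds meet at 1, so that is the treewidth.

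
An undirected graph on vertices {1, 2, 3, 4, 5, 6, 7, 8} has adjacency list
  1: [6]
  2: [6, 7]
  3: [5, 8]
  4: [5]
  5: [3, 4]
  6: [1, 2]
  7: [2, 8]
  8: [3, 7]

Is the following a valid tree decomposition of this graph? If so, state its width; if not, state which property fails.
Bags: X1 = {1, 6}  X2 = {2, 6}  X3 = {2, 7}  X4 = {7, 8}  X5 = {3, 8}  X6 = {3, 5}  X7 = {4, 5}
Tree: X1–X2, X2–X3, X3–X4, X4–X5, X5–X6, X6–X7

Vertex coverage: the bags together contain {1, 2, 3, 4, 5, 6, 7, 8}, the full vertex set. Edge coverage: each edge of G has both endpoints in at least one bag. Running intersection: for every vertex, the bags containing it form a connected subtree. All three properties hold, so this is a valid tree decomposition of width max|bag| − 1 = 1, and hence tw(G) ≤ 1.

Yes; width 1.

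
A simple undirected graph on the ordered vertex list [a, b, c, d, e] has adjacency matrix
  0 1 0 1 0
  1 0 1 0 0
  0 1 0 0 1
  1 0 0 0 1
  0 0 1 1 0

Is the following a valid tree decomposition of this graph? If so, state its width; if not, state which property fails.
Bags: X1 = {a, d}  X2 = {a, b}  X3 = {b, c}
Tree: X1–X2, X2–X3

No — vertex e appears in no bag.

A tree decomposition must satisfy three properties: every vertex lies in some bag; for every edge, both endpoints lie together in some bag; and for every vertex, the bags containing it form a connected subtree. Here vertex e appears in no bag, so the decomposition is invalid.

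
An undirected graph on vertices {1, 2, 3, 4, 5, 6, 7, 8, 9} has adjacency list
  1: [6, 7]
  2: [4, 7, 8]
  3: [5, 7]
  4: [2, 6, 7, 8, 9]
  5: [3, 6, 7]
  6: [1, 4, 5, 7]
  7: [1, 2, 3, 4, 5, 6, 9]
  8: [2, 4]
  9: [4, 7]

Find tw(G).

A width-2 tree decomposition is:
Bags: B1 = {4, 6, 7}  B2 = {2, 4, 7}  B3 = {1, 6, 7}  B4 = {5, 6, 7}  B5 = {4, 7, 9}  B6 = {3, 5, 7}  B7 = {2, 4, 8}
Tree: B1–B2, B1–B3, B3–B4, B1–B5, B4–B6, B2–B7
The largest bag has 3 vertices, giving width 2; this decomposition certifies tw(G) ≤ 2. Conversely, {2, 4, 8} is a clique of size 3, and the vertices of any clique must share a bag in every tree decomposition; so some bag has ≥ 3 vertices and tw(G) ≥ 2. Therefore the treewidth is 2.

2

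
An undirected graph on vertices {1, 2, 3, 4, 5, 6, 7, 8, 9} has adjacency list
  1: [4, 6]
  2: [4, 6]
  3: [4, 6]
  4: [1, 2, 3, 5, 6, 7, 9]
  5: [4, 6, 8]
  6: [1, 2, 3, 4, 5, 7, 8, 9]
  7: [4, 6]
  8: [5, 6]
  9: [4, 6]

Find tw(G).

2

A width-2 tree decomposition is:
Bags: B1 = {4, 5, 6}  B2 = {1, 4, 6}  B3 = {2, 4, 6}  B4 = {5, 6, 8}  B5 = {3, 4, 6}  B6 = {4, 6, 9}  B7 = {4, 6, 7}
Tree: B1–B2, B1–B3, B1–B4, B2–B5, B5–B6, B2–B7
The largest bag has 3 vertices, giving width 2; this decomposition certifies tw(G) ≤ 2. On the other hand G contains the 3-clique {5, 6, 8}. A clique must lie in a single bag of any decomposition, so no decomposition can have width below 2. Hence tw(G) = 2 exactly.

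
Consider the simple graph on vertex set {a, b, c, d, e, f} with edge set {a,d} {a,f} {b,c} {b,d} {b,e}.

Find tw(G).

A width-1 tree decomposition is:
Bags: B1 = {b, e}  B2 = {b, d}  B3 = {a, d}  B4 = {b, c}  B5 = {a, f}
Tree: B1–B2, B2–B3, B2–B4, B3–B5
Each bag holds 2 vertices, so the decomposition has width 1, which upper-bounds the treewidth. Any graph with an edge has treewidth ≥ 1, and G has the edge b–e. Hence tw(G) = 1 exactly.

1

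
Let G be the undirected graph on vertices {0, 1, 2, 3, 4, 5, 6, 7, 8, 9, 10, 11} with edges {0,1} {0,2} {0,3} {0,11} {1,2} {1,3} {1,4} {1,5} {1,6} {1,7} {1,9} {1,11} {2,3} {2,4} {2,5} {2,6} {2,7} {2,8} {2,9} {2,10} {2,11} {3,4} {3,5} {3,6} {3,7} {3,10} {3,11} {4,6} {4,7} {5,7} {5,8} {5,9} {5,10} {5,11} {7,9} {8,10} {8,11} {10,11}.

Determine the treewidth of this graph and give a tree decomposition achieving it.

The largest bag has 5 vertices, giving width 4; this decomposition certifies tw(G) ≤ 4. For the lower bound, the 5 vertices {2, 5, 8, 10, 11} are pairwise adjacent, and any tree decomposition puts a clique entirely inside one bag — forcing width ≥ 4. Hence tw(G) = 4 exactly.

Treewidth 4.
One such decomposition:
Bags: B1 = {1, 2, 3, 4, 7}  B2 = {1, 2, 3, 4, 6}  B3 = {1, 2, 3, 5, 7}  B4 = {1, 2, 5, 7, 9}  B5 = {1, 2, 3, 5, 11}  B6 = {2, 3, 5, 10, 11}  B7 = {0, 1, 2, 3, 11}  B8 = {2, 5, 8, 10, 11}
Tree: B1–B2, B1–B3, B3–B4, B3–B5, B5–B6, B5–B7, B6–B8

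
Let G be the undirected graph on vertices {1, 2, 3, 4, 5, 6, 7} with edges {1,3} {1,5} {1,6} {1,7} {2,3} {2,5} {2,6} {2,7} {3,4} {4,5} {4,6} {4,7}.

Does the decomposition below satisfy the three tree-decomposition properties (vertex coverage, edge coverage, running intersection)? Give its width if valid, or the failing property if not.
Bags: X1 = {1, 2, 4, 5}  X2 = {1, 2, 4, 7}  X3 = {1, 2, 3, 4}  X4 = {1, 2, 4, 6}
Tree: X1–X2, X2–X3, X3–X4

Yes; width 3.

Vertex coverage: the bags together contain {1, 2, 3, 4, 5, 6, 7}, the full vertex set. Edge coverage: each edge of G has both endpoints in at least one bag. Running intersection: for every vertex, the bags containing it form a connected subtree. All three properties hold, so this is a valid tree decomposition of width max|bag| − 1 = 3, and hence tw(G) ≤ 3.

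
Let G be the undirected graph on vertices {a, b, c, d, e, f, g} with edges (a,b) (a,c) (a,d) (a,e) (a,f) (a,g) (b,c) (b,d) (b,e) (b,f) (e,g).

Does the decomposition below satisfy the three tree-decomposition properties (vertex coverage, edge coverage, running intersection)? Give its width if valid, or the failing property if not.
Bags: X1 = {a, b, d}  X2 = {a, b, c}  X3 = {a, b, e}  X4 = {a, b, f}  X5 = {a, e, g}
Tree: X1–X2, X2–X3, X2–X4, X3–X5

Yes; width 2.

Every vertex of G appears in some bag (union = {a, b, c, d, e, f, g}); every edge is covered by a bag; and for each vertex v the set of bags containing v is connected in the bag tree. The decomposition is therefore valid. The largest bag has 3 vertices, so the width is 2.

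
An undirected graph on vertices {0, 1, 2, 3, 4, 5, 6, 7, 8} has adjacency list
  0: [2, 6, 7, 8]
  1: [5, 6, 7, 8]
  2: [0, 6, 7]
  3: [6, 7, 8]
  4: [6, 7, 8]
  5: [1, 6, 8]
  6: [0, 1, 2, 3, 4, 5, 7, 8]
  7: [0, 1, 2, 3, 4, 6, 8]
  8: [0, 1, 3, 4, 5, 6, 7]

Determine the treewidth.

3

A width-3 tree decomposition is:
Bags: B1 = {4, 6, 7, 8}  B2 = {3, 6, 7, 8}  B3 = {1, 6, 7, 8}  B4 = {0, 6, 7, 8}  B5 = {0, 2, 6, 7}  B6 = {1, 5, 6, 8}
Tree: B1–B2, B1–B3, B2–B4, B4–B5, B3–B6
Each bag holds 4 vertices, so the decomposition has width 3, which upper-bounds the treewidth. Conversely, {1, 5, 6, 8} is a clique of size 4, and the vertices of any clique must share a bag in every tree decomposition; so some bag has ≥ 4 vertices and tw(G) ≥ 3. Combining the bounds, tw(G) = 3.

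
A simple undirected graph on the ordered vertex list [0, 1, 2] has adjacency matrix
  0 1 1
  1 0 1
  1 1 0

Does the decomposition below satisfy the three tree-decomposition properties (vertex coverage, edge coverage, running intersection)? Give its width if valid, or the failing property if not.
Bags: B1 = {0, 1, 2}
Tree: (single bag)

Yes; width 2.

Every vertex of G appears in some bag (union = {0, 1, 2}); every edge is covered by a bag; and for each vertex v the set of bags containing v is connected in the bag tree. The decomposition is therefore valid. The largest bag has 3 vertices, so the width is 2.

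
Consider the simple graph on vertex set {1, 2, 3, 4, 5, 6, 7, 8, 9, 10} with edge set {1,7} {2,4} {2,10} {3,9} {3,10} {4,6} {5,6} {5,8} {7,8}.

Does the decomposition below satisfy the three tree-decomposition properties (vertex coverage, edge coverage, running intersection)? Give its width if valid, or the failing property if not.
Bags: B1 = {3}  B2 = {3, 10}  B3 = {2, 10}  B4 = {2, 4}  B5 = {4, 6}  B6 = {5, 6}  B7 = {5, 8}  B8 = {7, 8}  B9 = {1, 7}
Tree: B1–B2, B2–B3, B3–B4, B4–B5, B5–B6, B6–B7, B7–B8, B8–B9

A tree decomposition must satisfy three properties: every vertex lies in some bag; for every edge, both endpoints lie together in some bag; and for every vertex, the bags containing it form a connected subtree. Here vertex 9 appears in no bag, so the decomposition is invalid.

No — vertex 9 appears in no bag.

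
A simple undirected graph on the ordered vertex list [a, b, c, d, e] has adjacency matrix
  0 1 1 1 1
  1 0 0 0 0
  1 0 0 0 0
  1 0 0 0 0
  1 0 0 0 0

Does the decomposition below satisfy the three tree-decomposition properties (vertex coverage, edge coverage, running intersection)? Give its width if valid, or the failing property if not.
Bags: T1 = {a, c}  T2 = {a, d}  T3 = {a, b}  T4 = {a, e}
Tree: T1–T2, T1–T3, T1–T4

Yes; width 1.

Checking the three conditions: (i) the bags cover all of {a, b, c, d, e}; (ii) for each edge, some bag contains both endpoints; (iii) the bags containing any fixed vertex form a subtree. All hold, so the decomposition is valid with width 2 − 1 = 1.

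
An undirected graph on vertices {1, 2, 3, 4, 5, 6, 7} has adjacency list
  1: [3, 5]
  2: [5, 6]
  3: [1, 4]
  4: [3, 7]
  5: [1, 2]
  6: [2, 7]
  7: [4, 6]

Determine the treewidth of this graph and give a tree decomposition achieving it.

Treewidth 2.
Bags: B1 = {1, 2, 5}  B2 = {1, 2, 6}  B3 = {1, 6, 7}  B4 = {1, 4, 7}  B5 = {1, 3, 4}
Tree: B1–B2, B2–B3, B3–B4, B4–B5

Each bag holds 3 vertices, so the decomposition has width 2, which upper-bounds the treewidth. The edges 1–5–2–6–7–4–3–1 form a cycle, so G is not a tree and its treewidth is at least 2. Hence tw(G) = 2 exactly.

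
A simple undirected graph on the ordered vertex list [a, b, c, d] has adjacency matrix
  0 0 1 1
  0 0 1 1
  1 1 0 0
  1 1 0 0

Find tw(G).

A width-2 tree decomposition is:
Bags: B1 = {a, b, c}  B2 = {a, b, d}
Tree: B1–B2
Every bag has size at most 3, so the width is 3 − 1 = 2 and tw(G) ≤ 2. For the lower bound, G contains the cycle a–c–b–d–a, so G is not a forest; only forests have treewidth ≤ 1, hence tw(G) ≥ 2. The upper and lower bounds meet at 2, so that is the treewidth.

2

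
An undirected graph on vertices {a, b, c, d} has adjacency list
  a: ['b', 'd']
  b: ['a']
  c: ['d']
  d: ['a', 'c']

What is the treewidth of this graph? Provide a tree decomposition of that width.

Each bag holds 2 vertices, so the decomposition has width 1, which upper-bounds the treewidth. G has an edge, so its treewidth is at least 1. The upper and lower bounds meet at 1, so that is the treewidth.

Treewidth 1.
One such decomposition:
Bags: B1 = {c, d}  B2 = {a, d}  B3 = {a, b}
Tree: B1–B2, B2–B3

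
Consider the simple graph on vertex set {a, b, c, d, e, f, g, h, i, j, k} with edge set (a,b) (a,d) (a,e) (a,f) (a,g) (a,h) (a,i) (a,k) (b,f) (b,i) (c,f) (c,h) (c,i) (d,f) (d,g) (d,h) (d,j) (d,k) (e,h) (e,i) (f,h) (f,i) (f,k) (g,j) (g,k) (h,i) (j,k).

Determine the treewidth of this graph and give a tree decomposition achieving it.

Treewidth 3.
One optimal decomposition is:
Bags: B1 = {a, f, h, i}  B2 = {a, d, f, h}  B3 = {a, d, f, k}  B4 = {a, e, h, i}  B5 = {c, f, h, i}  B6 = {a, b, f, i}  B7 = {a, d, g, k}  B8 = {d, g, j, k}
Tree: B1–B2, B2–B3, B1–B4, B1–B5, B1–B6, B3–B7, B7–B8

Every bag has size at most 4, so the width is 4 − 1 = 3 and tw(G) ≤ 3. Conversely, {d, g, j, k} is a clique of size 4, and the vertices of any clique must share a bag in every tree decomposition; so some bag has ≥ 4 vertices and tw(G) ≥ 3. Combining the bounds, tw(G) = 3.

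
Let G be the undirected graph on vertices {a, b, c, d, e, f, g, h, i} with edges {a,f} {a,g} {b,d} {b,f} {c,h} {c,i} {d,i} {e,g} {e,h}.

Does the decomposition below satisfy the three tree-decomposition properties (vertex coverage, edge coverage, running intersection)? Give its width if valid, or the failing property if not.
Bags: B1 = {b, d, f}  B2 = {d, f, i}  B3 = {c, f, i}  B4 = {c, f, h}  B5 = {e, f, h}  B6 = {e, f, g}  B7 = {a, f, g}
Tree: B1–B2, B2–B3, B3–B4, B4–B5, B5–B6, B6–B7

Yes; width 2.

Every vertex of G appears in some bag (union = {a, b, c, d, e, f, g, h, i}); every edge is covered by a bag; and for each vertex v the set of bags containing v is connected in the bag tree. The decomposition is therefore valid. The largest bag has 3 vertices, so the width is 2.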